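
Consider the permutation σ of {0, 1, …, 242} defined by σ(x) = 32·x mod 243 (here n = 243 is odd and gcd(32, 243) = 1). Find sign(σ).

Orbit of 52 under x↦32x: [52, 206, 31, 20, 154, 68, 232]… (length divides ord_243(32)).
Cycle lengths of π_32 on ℤ/243ℤ: [162, 54, 18, 6, 2, 1]; 6 cycles in total.
n − c = 243 − 6 = 237; sign = (−1)^237 = -1.
Via Zolotarev, sign(π_{32}) = (32|243) = -1.

-1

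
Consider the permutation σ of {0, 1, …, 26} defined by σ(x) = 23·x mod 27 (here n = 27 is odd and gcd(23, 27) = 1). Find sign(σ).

Orbit of 25 under x↦23x: [25, 8, 22, 20, 1, 23, 16]… (length divides ord_27(23)).
Cycle lengths of π_23 on ℤ/27ℤ: [18, 6, 2, 1]; 4 cycles in total.
4 cycles on 27: each ℓ→(−1)^(ℓ−1), product (−1)^23 = -1.

-1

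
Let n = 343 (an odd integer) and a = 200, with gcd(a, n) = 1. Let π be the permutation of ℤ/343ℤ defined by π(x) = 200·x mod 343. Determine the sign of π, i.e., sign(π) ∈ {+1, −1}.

+1

Trace 263: π^k(263) = [263, 121, 190, 270, 149, 302, 32] for k=0..6.
Cycle lengths of π_200 on ℤ/343ℤ: [147, 147, 21, 21, 3, 3, 1]; 7 cycles in total.
n − c = 343 − 7 = 336; sign = (−1)^336 = +1.
(200|343)_J = +1 (Zolotarev's lemma cross-check).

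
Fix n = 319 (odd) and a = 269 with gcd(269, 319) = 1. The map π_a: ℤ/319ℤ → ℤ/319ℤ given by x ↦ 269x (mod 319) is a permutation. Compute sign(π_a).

Start at x=257: 257 → 229 → 34 → 214 → 146 → 37 → 64 → … (one orbit).
Cycle lengths of π_269 on ℤ/319ℤ: [140, 140, 28, 5, 5, 1]; 6 cycles in total.
319 − 6 = 313 transpositions; sign(π) = (−1)^313 = -1.
Zolotarev: (269|319) = -1, matching the cycle-count sign.

-1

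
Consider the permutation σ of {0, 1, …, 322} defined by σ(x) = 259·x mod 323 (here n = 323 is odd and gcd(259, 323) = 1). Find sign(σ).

-1

Orbit of 259 under x↦259x: [259, 220, 132, 273, 293, 305, 183]… (length divides ord_323(259)).
Cycle type of π: 12×24 + 6×3 + 4×4 + 1; total 32 cycles.
323 − 32 = 291 transpositions; sign(π) = (−1)^291 = -1.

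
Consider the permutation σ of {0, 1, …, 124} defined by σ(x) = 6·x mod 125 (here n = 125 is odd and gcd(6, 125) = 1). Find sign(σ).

+1

Start at x=31: 31 → 61 → 116 → 71 → 51 → 56 → 86 → … (one orbit).
Decompose π into cycles: lengths [25, 25, 25, 25, 5, 5, 5, 5, 1, 1, 1, 1, 1] (13 cycles, including the fixed point 0).
sign(π) = (−1)^{n − #cycles} = (−1)^{125−13} = (−1)^112 = +1.
Check: (6/125) = +1 by Zolotarev.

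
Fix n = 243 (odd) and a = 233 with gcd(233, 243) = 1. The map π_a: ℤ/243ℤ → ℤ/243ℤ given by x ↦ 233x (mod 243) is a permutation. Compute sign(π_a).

-1

Orbit of 44 under x↦233x: [44, 46, 26, 226, 170, 1, 233]… (length divides ord_243(233)).
The orbit structure of x ↦ 233x mod 243: 14 orbits of sizes [54, 54, 54, 18, 18, 18, 6, 6, 6, 2, 2, 2, 2, 1].
Σ(ℓ_i−1) = 243−14 = 229; sign = (−1)^229 = -1.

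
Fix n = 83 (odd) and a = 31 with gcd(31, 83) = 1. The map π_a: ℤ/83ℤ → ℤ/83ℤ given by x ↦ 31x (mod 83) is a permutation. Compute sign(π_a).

+1

Start at x=77: 77 → 63 → 44 → 36 → 37 → 68 → 33 → … (one orbit).
Cycle lengths of π_31 on ℤ/83ℤ: [41, 41, 1]; 3 cycles in total.
n − c = 83 − 3 = 80; sign = (−1)^80 = +1.
The Jacobi symbol (31|83) = +1 (Zolotarev) agrees.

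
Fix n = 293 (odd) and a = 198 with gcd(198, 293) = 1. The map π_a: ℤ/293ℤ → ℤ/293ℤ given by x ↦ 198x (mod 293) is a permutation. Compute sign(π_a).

+1

Orbit of 88 under x↦198x: [88, 137, 170, 258, 102, 272, 237]… (length divides ord_293(198)).
Cycle lengths of π_198 on ℤ/293ℤ: [146, 146, 1]; 3 cycles in total.
sign(π) = (−1)^{n − #cycles} = (−1)^{293−3} = (−1)^290 = +1.
Via Zolotarev, sign(π_{198}) = (198|293) = +1.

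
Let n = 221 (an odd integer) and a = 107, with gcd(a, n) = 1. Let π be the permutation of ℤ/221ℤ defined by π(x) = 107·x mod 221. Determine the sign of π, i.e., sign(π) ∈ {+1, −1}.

-1

Orbit of 81 under x↦107x: [81, 48, 53, 146, 152, 131, 94]… (length divides ord_221(107)).
Cycle type of π: 48×4 + 16 + 3×4 + 1; total 10 cycles.
n − c = 221 − 10 = 211; sign = (−1)^211 = -1.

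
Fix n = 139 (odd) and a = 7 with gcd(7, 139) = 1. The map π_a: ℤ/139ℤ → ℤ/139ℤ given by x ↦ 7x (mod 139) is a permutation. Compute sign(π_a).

+1

Start at x=69: 69 → 66 → 45 → 37 → 120 → 6 → 42 → … (one orbit).
Decompose π into cycles: lengths [69, 69, 1] (3 cycles, including the fixed point 0).
3 cycles on 139: each ℓ→(−1)^(ℓ−1), product (−1)^136 = +1.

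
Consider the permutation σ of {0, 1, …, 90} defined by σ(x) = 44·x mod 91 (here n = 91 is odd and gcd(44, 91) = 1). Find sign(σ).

-1

Orbit of 64 under x↦44x: [64, 86, 53, 57, 51, 60, 1]… (length divides ord_91(44)).
Cycle lengths of π_44 on ℤ/91ℤ: [12, 12, 12, 12, 12, 12, 4, 4, 4, 3, 3, 1]; 12 cycles in total.
91 − 12 = 79 transpositions; sign(π) = (−1)^79 = -1.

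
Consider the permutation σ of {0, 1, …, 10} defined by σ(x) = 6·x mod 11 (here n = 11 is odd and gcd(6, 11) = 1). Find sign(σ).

-1

Orbit of 10 under x↦6x: [10, 5, 8, 4, 2, 1, 6]… (length divides ord_11(6)).
π_6 has 2 disjoint cycles with lengths [10, 1] on {0,…,10}.
11 − 2 = 9 transpositions; sign(π) = (−1)^9 = -1.
Via Zolotarev, sign(π_{6}) = (6|11) = -1.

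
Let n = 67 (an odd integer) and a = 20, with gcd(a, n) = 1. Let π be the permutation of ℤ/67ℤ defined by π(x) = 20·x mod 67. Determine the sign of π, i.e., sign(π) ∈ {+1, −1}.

-1

Start at x=44: 44 → 9 → 46 → 49 → 42 → 36 → 50 → … (one orbit).
The orbit structure of x ↦ 20x mod 67: 2 orbits of sizes [66, 1].
With 2 cycles on 67 points, sign = (−1)^{67−2} = -1.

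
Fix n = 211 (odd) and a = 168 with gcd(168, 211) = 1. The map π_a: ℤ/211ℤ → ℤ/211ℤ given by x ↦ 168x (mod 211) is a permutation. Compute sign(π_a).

Trace 210: π^k(210) = [210, 43, 50, 171, 32, 101, 88] for k=0..6.
π_168 has 6 disjoint cycles with lengths [42, 42, 42, 42, 42, 1] on {0,…,210}.
211 − 6 = 205 transpositions; sign(π) = (−1)^205 = -1.

-1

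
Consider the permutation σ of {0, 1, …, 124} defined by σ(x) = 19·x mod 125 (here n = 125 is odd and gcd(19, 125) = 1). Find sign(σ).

+1

Start at x=81: 81 → 39 → 116 → 79 → 1 → 19 → 111 → … (one orbit).
Cycle lengths of π_19 on ℤ/125ℤ: [50, 50, 10, 10, 2, 2, 1]; 7 cycles in total.
125 − 7 = 118 transpositions; sign(π) = (−1)^118 = +1.
Via Zolotarev, sign(π_{19}) = (19|125) = +1.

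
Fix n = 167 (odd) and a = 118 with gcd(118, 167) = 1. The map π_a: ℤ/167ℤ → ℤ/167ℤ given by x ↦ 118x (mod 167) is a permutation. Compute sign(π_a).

Start at x=137: 137 → 134 → 114 → 92 → 1 → 118 → 63 → … (one orbit).
Cycle type of π: 166 + 1; total 2 cycles.
With 2 cycles on 167 points, sign = (−1)^{167−2} = -1.
The Jacobi symbol (118|167) = -1 (Zolotarev) agrees.

-1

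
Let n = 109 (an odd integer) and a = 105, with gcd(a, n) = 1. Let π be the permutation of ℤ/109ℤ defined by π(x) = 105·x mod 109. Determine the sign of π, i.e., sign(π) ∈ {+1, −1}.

Orbit of 27 under x↦105x: [27, 1, 105, 16, 45, 38, 66]… (length divides ord_109(105)).
13 cycles of lengths [9, 9, 9, 9, 9, 9, 9, 9, 9, 9, 9, 9, 1].
Σ(ℓ_i−1) = 109−13 = 96; sign = (−1)^96 = +1.
Zolotarev: (105|109) = +1, matching the cycle-count sign.

+1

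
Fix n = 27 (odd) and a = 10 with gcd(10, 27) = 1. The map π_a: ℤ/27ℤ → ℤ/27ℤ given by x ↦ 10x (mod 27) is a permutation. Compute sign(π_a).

+1

Orbit of 1 under x↦10x: [1, 10, 19]… (length divides ord_27(10)).
π_10 has 15 disjoint cycles with lengths [3, 3, 3, 3, 3, 3, 1, 1, 1, 1, 1, 1, 1, 1, 1] on {0,…,26}.
sign(π) = (−1)^{n − #cycles} = (−1)^{27−15} = (−1)^12 = +1.
Zolotarev: (10|27) = +1, matching the cycle-count sign.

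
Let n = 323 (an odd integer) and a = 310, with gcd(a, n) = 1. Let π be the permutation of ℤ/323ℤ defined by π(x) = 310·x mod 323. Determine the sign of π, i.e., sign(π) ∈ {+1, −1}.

+1

Start at x=140: 140 → 118 → 81 → 239 → 123 → 16 → 115 → … (one orbit).
Decompose π into cycles: lengths [36, 36, 36, 36, 36, 36, 36, 36, 9, 9, 4, 4, 4, 4, 1] (15 cycles, including the fixed point 0).
n − c = 323 − 15 = 308; sign = (−1)^308 = +1.
Check: (310/323) = +1 by Zolotarev.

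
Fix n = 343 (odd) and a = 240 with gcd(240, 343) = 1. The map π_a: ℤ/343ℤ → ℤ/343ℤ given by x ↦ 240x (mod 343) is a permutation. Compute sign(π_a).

Start at x=184: 184 → 256 → 43 → 30 → 340 → 309 → 72 → … (one orbit).
π_240 has 7 disjoint cycles with lengths [147, 147, 21, 21, 3, 3, 1] on {0,…,342}.
Σ(ℓ_i−1) = 343−7 = 336; sign = (−1)^336 = +1.

+1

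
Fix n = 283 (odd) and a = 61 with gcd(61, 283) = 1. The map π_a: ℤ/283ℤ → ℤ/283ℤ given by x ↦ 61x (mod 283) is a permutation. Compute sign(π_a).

+1

Trace 15: π^k(15) = [15, 66, 64, 225, 141, 111, 262] for k=0..6.
Cycle lengths of π_61 on ℤ/283ℤ: [47, 47, 47, 47, 47, 47, 1]; 7 cycles in total.
283 − 7 = 276 transpositions; sign(π) = (−1)^276 = +1.
Zolotarev: (61|283) = +1, matching the cycle-count sign.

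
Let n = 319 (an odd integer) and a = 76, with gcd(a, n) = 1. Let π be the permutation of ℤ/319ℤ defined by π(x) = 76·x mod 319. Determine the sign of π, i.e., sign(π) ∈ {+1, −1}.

+1

Start at x=144: 144 → 98 → 111 → 142 → 265 → 43 → 78 → … (one orbit).
Cycle lengths of π_76 on ℤ/319ℤ: [28, 28, 28, 28, 28, 28, 28, 28, 28, 28, 28, 2, 2, 2, 2, 2, 1]; 17 cycles in total.
319 − 17 = 302 transpositions; sign(π) = (−1)^302 = +1.
The Jacobi symbol (76|319) = +1 (Zolotarev) agrees.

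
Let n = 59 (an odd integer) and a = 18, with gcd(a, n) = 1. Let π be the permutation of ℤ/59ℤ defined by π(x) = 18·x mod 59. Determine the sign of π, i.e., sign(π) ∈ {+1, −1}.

-1

Orbit of 57 under x↦18x: [57, 23, 1, 18, 29, 50, 15]… (length divides ord_59(18)).
Decompose π into cycles: lengths [58, 1] (2 cycles, including the fixed point 0).
sign(π) = (−1)^{n − #cycles} = (−1)^{59−2} = (−1)^57 = -1.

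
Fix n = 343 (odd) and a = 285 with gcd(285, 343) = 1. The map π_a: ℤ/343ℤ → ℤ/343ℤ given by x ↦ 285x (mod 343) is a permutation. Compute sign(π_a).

Trace 127: π^k(127) = [127, 180, 193, 125, 296, 325, 15] for k=0..6.
π_285 has 4 disjoint cycles with lengths [294, 42, 6, 1] on {0,…,342}.
343 − 4 = 339 transpositions; sign(π) = (−1)^339 = -1.
Check: (285/343) = -1 by Zolotarev.

-1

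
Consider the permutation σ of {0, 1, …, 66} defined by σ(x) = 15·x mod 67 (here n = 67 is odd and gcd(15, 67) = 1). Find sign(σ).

Orbit of 14 under x↦15x: [14, 9, 1, 15, 24, 25, 40]… (length divides ord_67(15)).
7 cycles of lengths [11, 11, 11, 11, 11, 11, 1].
sign(π) = (−1)^{n − #cycles} = (−1)^{67−7} = (−1)^60 = +1.
Via Zolotarev, sign(π_{15}) = (15|67) = +1.

+1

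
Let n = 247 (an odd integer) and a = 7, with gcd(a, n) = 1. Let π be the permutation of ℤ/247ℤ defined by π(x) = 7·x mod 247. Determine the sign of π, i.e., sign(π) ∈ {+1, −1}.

-1

Start at x=106: 106 → 1 → 7 → 49 → 96 → 178 → 11 → … (one orbit).
The orbit structure of x ↦ 7x mod 247: 26 orbits of sizes [12, 12, 12, 12, 12, 12, 12, 12, 12, 12, 12, 12, 12, 12, 12, 12, 12, 12, 12, 3, 3, 3, 3, 3, 3, 1].
sign(π) = (−1)^{n − #cycles} = (−1)^{247−26} = (−1)^221 = -1.
Zolotarev: (7|247) = -1, matching the cycle-count sign.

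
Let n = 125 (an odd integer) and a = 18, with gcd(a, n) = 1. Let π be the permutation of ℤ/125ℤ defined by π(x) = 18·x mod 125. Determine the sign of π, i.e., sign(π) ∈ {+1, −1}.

-1

Orbit of 107 under x↦18x: [107, 51, 43, 24, 57, 26, 93]… (length divides ord_125(18)).
Decompose π into cycles: lengths [20, 20, 20, 20, 20, 4, 4, 4, 4, 4, 4, 1] (12 cycles, including the fixed point 0).
12 cycles on 125: each ℓ→(−1)^(ℓ−1), product (−1)^113 = -1.
Via Zolotarev, sign(π_{18}) = (18|125) = -1.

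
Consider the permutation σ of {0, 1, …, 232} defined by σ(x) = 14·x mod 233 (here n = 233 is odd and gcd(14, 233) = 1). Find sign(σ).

+1

Orbit of 26 under x↦14x: [26, 131, 203, 46, 178, 162, 171]… (length divides ord_233(14)).
3 cycles of lengths [116, 116, 1].
n − c = 233 − 3 = 230; sign = (−1)^230 = +1.
Check: (14/233) = +1 by Zolotarev.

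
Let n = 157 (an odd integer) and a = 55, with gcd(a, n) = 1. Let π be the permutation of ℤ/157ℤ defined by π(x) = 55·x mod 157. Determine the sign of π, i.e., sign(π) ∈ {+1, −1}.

-1

Trace 136: π^k(136) = [136, 101, 60, 3, 8, 126, 22] for k=0..6.
The orbit structure of x ↦ 55x mod 157: 2 orbits of sizes [156, 1].
157 − 2 = 155 transpositions; sign(π) = (−1)^155 = -1.
(55|157)_J = -1 (Zolotarev's lemma cross-check).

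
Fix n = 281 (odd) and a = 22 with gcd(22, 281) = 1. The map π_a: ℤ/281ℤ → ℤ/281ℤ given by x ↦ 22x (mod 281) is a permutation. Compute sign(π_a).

-1

Start at x=51: 51 → 279 → 237 → 156 → 60 → 196 → 97 → … (one orbit).
Decompose π into cycles: lengths [280, 1] (2 cycles, including the fixed point 0).
2 cycles on 281: each ℓ→(−1)^(ℓ−1), product (−1)^279 = -1.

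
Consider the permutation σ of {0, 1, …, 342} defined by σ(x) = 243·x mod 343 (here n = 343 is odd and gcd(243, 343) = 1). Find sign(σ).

-1

Trace 107: π^k(107) = [107, 276, 183, 222, 95, 104, 233] for k=0..6.
4 cycles of lengths [294, 42, 6, 1].
4 cycles on 343: each ℓ→(−1)^(ℓ−1), product (−1)^339 = -1.
Check: (243/343) = -1 by Zolotarev.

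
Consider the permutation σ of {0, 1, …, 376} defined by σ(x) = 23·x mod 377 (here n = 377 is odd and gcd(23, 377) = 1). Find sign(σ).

Orbit of 335 under x↦23x: [335, 165, 25, 198, 30, 313, 36]… (length divides ord_377(23)).
π_23 has 15 disjoint cycles with lengths [42, 42, 42, 42, 42, 42, 42, 42, 7, 7, 7, 7, 6, 6, 1] on {0,…,376}.
sign(π) = (−1)^{n − #cycles} = (−1)^{377−15} = (−1)^362 = +1.
Zolotarev: (23|377) = +1, matching the cycle-count sign.

+1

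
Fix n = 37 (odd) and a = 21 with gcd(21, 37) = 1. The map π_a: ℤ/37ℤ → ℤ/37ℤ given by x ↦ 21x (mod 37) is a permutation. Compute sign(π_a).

Trace 28: π^k(28) = [28, 33, 27, 12, 30, 1, 21] for k=0..6.
π_21 has 3 disjoint cycles with lengths [18, 18, 1] on {0,…,36}.
37 − 3 = 34 transpositions; sign(π) = (−1)^34 = +1.
Check: (21/37) = +1 by Zolotarev.

+1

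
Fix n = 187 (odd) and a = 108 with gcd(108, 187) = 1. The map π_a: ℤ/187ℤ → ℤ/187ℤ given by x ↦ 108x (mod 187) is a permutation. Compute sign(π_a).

-1

Trace 9: π^k(9) = [9, 37, 69, 159, 155, 97, 4] for k=0..6.
6 cycles of lengths [80, 80, 16, 5, 5, 1].
sign(π) = (−1)^{n − #cycles} = (−1)^{187−6} = (−1)^181 = -1.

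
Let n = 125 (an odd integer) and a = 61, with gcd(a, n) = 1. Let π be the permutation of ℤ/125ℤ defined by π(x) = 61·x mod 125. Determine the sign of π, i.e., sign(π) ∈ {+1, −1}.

+1

Orbit of 76 under x↦61x: [76, 11, 46, 56, 41, 1, 61]… (length divides ord_125(61)).
The orbit structure of x ↦ 61x mod 125: 13 orbits of sizes [25, 25, 25, 25, 5, 5, 5, 5, 1, 1, 1, 1, 1].
125 − 13 = 112 transpositions; sign(π) = (−1)^112 = +1.
Zolotarev: (61|125) = +1, matching the cycle-count sign.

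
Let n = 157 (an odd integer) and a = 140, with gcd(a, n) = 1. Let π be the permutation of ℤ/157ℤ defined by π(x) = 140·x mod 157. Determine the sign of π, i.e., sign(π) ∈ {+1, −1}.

+1

Start at x=31: 31 → 101 → 10 → 144 → 64 → 11 → 127 → … (one orbit).
Decompose π into cycles: lengths [78, 78, 1] (3 cycles, including the fixed point 0).
3 cycles on 157: each ℓ→(−1)^(ℓ−1), product (−1)^154 = +1.
Zolotarev: (140|157) = +1, matching the cycle-count sign.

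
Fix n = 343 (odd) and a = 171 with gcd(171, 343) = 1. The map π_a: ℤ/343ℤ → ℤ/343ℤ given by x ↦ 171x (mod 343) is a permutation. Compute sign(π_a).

-1

Orbit of 298 under x↦171x: [298, 194, 246, 220, 233, 55, 144]… (length divides ord_343(171)).
4 cycles of lengths [294, 42, 6, 1].
n − c = 343 − 4 = 339; sign = (−1)^339 = -1.
Zolotarev: (171|343) = -1, matching the cycle-count sign.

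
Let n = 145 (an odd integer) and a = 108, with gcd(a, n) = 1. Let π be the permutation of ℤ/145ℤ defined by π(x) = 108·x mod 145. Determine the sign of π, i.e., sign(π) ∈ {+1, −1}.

Trace 133: π^k(133) = [133, 9, 102, 141, 3, 34, 47] for k=0..6.
Cycle type of π: 28×5 + 4 + 1; total 7 cycles.
145 − 7 = 138 transpositions; sign(π) = (−1)^138 = +1.
Zolotarev: (108|145) = +1, matching the cycle-count sign.

+1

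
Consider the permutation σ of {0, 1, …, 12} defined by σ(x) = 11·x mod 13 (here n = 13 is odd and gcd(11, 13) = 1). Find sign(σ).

Start at x=6: 6 → 1 → 11 → 4 → 5 → 3 → 7 → … (one orbit).
Decompose π into cycles: lengths [12, 1] (2 cycles, including the fixed point 0).
n − c = 13 − 2 = 11; sign = (−1)^11 = -1.
The Jacobi symbol (11|13) = -1 (Zolotarev) agrees.

-1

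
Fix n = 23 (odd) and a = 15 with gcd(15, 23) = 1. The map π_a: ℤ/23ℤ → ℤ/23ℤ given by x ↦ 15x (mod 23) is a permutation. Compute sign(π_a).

-1

Start at x=16: 16 → 10 → 12 → 19 → 9 → 20 → 1 → … (one orbit).
Cycle lengths of π_15 on ℤ/23ℤ: [22, 1]; 2 cycles in total.
sign(π) = (−1)^{n − #cycles} = (−1)^{23−2} = (−1)^21 = -1.
(15|23)_J = -1 (Zolotarev's lemma cross-check).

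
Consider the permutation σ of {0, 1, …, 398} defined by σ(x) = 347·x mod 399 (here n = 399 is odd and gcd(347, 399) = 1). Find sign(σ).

-1

Orbit of 134 under x↦347x: [134, 214, 44, 106, 74, 142, 197]… (length divides ord_399(347)).
34 cycles of lengths [18, 18, 18, 18, 18, 18, 18, 18, 18, 18, 18, 18, 18, 18, 9, 9, 9, 9, 9, 9, 9, 9, 9, 9, 9, 9, 9, 9, 6, 6, 3, 3, 2, 1].
34 cycles on 399: each ℓ→(−1)^(ℓ−1), product (−1)^365 = -1.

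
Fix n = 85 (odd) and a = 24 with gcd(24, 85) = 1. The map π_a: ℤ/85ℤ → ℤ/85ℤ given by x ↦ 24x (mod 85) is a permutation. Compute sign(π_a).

-1

Orbit of 36 under x↦24x: [36, 14, 81, 74, 76, 39, 1]… (length divides ord_85(24)).
The orbit structure of x ↦ 24x mod 85: 8 orbits of sizes [16, 16, 16, 16, 16, 2, 2, 1].
Σ(ℓ_i−1) = 85−8 = 77; sign = (−1)^77 = -1.
The Jacobi symbol (24|85) = -1 (Zolotarev) agrees.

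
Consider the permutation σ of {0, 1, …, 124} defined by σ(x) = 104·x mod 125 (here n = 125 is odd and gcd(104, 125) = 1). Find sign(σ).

+1

Trace 121: π^k(121) = [121, 84, 111, 44, 76, 29, 16] for k=0..6.
Decompose π into cycles: lengths [50, 50, 10, 10, 2, 2, 1] (7 cycles, including the fixed point 0).
Σ(ℓ_i−1) = 125−7 = 118; sign = (−1)^118 = +1.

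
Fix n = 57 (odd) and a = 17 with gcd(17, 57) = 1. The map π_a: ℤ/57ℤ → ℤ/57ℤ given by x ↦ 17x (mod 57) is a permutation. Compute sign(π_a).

Orbit of 7 under x↦17x: [7, 5, 28, 20, 55, 23, 49]… (length divides ord_57(17)).
Cycle type of π: 18×2 + 9×2 + 2 + 1; total 6 cycles.
With 6 cycles on 57 points, sign = (−1)^{57−6} = -1.
Via Zolotarev, sign(π_{17}) = (17|57) = -1.

-1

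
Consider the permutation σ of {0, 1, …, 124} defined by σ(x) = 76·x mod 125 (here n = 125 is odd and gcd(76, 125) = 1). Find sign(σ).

+1

Orbit of 101 under x↦76x: [101, 51, 1, 76, 26]… (length divides ord_125(76)).
Cycle lengths of π_76 on ℤ/125ℤ: [5, 5, 5, 5, 5, 5, 5, 5, 5, 5, 5, 5, 5, 5, 5, 5, 5, 5, 5, 5, 1, 1, 1, 1, 1, 1, 1, 1, 1, 1, 1, 1, 1, 1, 1, 1, 1, 1, 1, 1, 1, 1, 1, 1, 1]; 45 cycles in total.
sign(π) = (−1)^{n − #cycles} = (−1)^{125−45} = (−1)^80 = +1.
(76|125)_J = +1 (Zolotarev's lemma cross-check).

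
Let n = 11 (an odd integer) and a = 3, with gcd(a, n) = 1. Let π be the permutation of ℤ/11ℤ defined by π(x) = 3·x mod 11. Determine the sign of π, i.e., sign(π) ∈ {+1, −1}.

+1

Start at x=5: 5 → 4 → 1 → 3 → 9 → 5 (one orbit).
π_3 has 3 disjoint cycles with lengths [5, 5, 1] on {0,…,10}.
11 − 3 = 8 transpositions; sign(π) = (−1)^8 = +1.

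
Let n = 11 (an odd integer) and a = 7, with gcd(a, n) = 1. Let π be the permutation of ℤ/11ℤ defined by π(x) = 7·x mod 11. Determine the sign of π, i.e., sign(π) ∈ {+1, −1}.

Orbit of 1 under x↦7x: [1, 7, 5, 2, 3, 10, 4]… (length divides ord_11(7)).
Decompose π into cycles: lengths [10, 1] (2 cycles, including the fixed point 0).
With 2 cycles on 11 points, sign = (−1)^{11−2} = -1.

-1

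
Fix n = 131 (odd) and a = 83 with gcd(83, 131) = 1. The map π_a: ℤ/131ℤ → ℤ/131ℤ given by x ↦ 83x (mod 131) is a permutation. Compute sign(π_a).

-1

Start at x=87: 87 → 16 → 18 → 53 → 76 → 20 → 88 → … (one orbit).
Cycle lengths of π_83 on ℤ/131ℤ: [130, 1]; 2 cycles in total.
131 − 2 = 129 transpositions; sign(π) = (−1)^129 = -1.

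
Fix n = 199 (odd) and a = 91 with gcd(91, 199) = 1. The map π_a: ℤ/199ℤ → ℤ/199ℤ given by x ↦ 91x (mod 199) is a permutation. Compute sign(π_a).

+1

Orbit of 2 under x↦91x: [2, 182, 45, 115, 117, 100, 145]… (length divides ord_199(91)).
3 cycles of lengths [99, 99, 1].
Σ(ℓ_i−1) = 199−3 = 196; sign = (−1)^196 = +1.
The Jacobi symbol (91|199) = +1 (Zolotarev) agrees.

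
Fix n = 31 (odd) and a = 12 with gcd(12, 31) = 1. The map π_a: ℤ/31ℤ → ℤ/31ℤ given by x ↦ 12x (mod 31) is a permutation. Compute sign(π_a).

-1

Start at x=30: 30 → 19 → 11 → 8 → 3 → 5 → 29 → … (one orbit).
Decompose π into cycles: lengths [30, 1] (2 cycles, including the fixed point 0).
31 − 2 = 29 transpositions; sign(π) = (−1)^29 = -1.
Via Zolotarev, sign(π_{12}) = (12|31) = -1.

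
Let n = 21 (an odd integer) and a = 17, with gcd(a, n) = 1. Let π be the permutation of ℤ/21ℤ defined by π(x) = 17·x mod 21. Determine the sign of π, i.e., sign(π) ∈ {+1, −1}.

+1

Trace 16: π^k(16) = [16, 20, 4, 5, 1, 17] for k=0..5.
5 cycles of lengths [6, 6, 6, 2, 1].
With 5 cycles on 21 points, sign = (−1)^{21−5} = +1.
Via Zolotarev, sign(π_{17}) = (17|21) = +1.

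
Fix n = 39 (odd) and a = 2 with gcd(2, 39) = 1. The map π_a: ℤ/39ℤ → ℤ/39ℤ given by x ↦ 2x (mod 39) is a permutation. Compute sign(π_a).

Start at x=25: 25 → 11 → 22 → 5 → 10 → 20 → 1 → … (one orbit).
Cycle lengths of π_2 on ℤ/39ℤ: [12, 12, 12, 2, 1]; 5 cycles in total.
n − c = 39 − 5 = 34; sign = (−1)^34 = +1.

+1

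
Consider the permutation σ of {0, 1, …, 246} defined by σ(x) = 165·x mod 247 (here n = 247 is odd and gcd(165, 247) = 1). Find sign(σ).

-1

Orbit of 1 under x↦165x: [1, 165, 55, 183, 61, 185, 144]… (length divides ord_247(165)).
Cycle lengths of π_165 on ℤ/247ℤ: [18, 18, 18, 18, 18, 18, 18, 18, 18, 18, 18, 18, 18, 3, 3, 3, 3, 1]; 18 cycles in total.
18 cycles on 247: each ℓ→(−1)^(ℓ−1), product (−1)^229 = -1.
(165|247)_J = -1 (Zolotarev's lemma cross-check).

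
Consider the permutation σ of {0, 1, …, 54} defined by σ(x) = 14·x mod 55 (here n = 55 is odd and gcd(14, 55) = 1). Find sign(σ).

Start at x=4: 4 → 1 → 14 → 31 → 49 → 26 → 34 → … (one orbit).
π_14 has 9 disjoint cycles with lengths [10, 10, 10, 10, 5, 5, 2, 2, 1] on {0,…,54}.
9 cycles on 55: each ℓ→(−1)^(ℓ−1), product (−1)^46 = +1.
Check: (14/55) = +1 by Zolotarev.

+1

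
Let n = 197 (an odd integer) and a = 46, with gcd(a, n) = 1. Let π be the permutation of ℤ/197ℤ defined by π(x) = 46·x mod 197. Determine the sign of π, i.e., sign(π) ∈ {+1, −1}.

-1

Trace 112: π^k(112) = [112, 30, 1, 46, 146, 18, 40] for k=0..6.
π_46 has 2 disjoint cycles with lengths [196, 1] on {0,…,196}.
With 2 cycles on 197 points, sign = (−1)^{197−2} = -1.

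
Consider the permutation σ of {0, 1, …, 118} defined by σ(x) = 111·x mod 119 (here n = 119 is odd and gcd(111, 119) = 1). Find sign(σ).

-1

Start at x=1: 1 → 111 → 64 → 83 → 50 → 76 → 106 → … (one orbit).
Cycle type of π: 8×14 + 2×3 + 1; total 18 cycles.
With 18 cycles on 119 points, sign = (−1)^{119−18} = -1.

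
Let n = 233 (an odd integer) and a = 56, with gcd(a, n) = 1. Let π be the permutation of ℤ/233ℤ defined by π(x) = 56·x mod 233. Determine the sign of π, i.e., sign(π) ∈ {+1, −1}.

Start at x=14: 14 → 85 → 100 → 8 → 215 → 157 → 171 → … (one orbit).
Cycle lengths of π_56 on ℤ/233ℤ: [116, 116, 1]; 3 cycles in total.
With 3 cycles on 233 points, sign = (−1)^{233−3} = +1.
Zolotarev: (56|233) = +1, matching the cycle-count sign.

+1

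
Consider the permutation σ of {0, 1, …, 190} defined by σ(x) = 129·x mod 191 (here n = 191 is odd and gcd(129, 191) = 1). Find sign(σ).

Orbit of 136 under x↦129x: [136, 163, 17, 92, 26, 107, 51]… (length divides ord_191(129)).
π_129 has 3 disjoint cycles with lengths [95, 95, 1] on {0,…,190}.
191 − 3 = 188 transpositions; sign(π) = (−1)^188 = +1.
Check: (129/191) = +1 by Zolotarev.

+1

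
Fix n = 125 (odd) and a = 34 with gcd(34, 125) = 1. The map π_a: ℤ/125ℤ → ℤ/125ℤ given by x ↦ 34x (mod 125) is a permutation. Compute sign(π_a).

Start at x=81: 81 → 4 → 11 → 124 → 91 → 94 → 71 → … (one orbit).
Cycle lengths of π_34 on ℤ/125ℤ: [50, 50, 10, 10, 2, 2, 1]; 7 cycles in total.
125 − 7 = 118 transpositions; sign(π) = (−1)^118 = +1.

+1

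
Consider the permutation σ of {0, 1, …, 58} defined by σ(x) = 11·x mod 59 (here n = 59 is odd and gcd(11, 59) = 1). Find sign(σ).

Start at x=20: 20 → 43 → 1 → 11 → 3 → 33 → 9 → … (one orbit).
π_11 has 2 disjoint cycles with lengths [58, 1] on {0,…,58}.
sign(π) = (−1)^{n − #cycles} = (−1)^{59−2} = (−1)^57 = -1.
Zolotarev: (11|59) = -1, matching the cycle-count sign.

-1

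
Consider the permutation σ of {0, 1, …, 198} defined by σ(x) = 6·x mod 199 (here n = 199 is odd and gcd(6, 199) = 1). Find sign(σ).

Start at x=103: 103 → 21 → 126 → 159 → 158 → 152 → 116 → … (one orbit).
Cycle lengths of π_6 on ℤ/199ℤ: [198, 1]; 2 cycles in total.
With 2 cycles on 199 points, sign = (−1)^{199−2} = -1.

-1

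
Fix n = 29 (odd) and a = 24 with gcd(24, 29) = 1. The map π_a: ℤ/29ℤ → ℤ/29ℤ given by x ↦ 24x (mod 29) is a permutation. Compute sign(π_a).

Orbit of 16 under x↦24x: [16, 7, 23, 1, 24, 25, 20]… (length divides ord_29(24)).
Decompose π into cycles: lengths [7, 7, 7, 7, 1] (5 cycles, including the fixed point 0).
29 − 5 = 24 transpositions; sign(π) = (−1)^24 = +1.
Zolotarev: (24|29) = +1, matching the cycle-count sign.

+1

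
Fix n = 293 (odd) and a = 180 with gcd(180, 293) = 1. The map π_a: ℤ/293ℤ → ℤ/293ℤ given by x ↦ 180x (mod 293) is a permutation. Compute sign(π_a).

-1

Trace 66: π^k(66) = [66, 160, 86, 244, 263, 167, 174] for k=0..6.
2 cycles of lengths [292, 1].
293 − 2 = 291 transpositions; sign(π) = (−1)^291 = -1.
(180|293)_J = -1 (Zolotarev's lemma cross-check).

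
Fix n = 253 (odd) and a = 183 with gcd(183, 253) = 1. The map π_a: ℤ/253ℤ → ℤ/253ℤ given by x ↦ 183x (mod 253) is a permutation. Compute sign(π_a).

+1

Orbit of 47 under x↦183x: [47, 252, 70, 160, 185, 206, 1]… (length divides ord_253(183)).
Decompose π into cycles: lengths [10, 10, 10, 10, 10, 10, 10, 10, 10, 10, 10, 10, 10, 10, 10, 10, 10, 10, 10, 10, 10, 10, 10, 2, 2, 2, 2, 2, 2, 2, 2, 2, 2, 2, 1] (35 cycles, including the fixed point 0).
Σ(ℓ_i−1) = 253−35 = 218; sign = (−1)^218 = +1.
The Jacobi symbol (183|253) = +1 (Zolotarev) agrees.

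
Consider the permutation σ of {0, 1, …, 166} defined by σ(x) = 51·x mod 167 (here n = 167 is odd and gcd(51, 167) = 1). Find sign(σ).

-1

Start at x=57: 57 → 68 → 128 → 15 → 97 → 104 → 127 → … (one orbit).
The orbit structure of x ↦ 51x mod 167: 2 orbits of sizes [166, 1].
167 − 2 = 165 transpositions; sign(π) = (−1)^165 = -1.
The Jacobi symbol (51|167) = -1 (Zolotarev) agrees.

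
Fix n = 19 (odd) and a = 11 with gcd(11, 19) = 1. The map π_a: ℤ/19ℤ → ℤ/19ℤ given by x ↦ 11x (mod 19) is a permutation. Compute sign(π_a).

+1

Orbit of 1 under x↦11x: [1, 11, 7]… (length divides ord_19(11)).
Cycle type of π: 3×6 + 1; total 7 cycles.
19 − 7 = 12 transpositions; sign(π) = (−1)^12 = +1.
Check: (11/19) = +1 by Zolotarev.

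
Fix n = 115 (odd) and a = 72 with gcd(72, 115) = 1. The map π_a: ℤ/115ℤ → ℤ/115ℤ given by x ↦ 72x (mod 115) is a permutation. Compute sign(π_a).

Trace 49: π^k(49) = [49, 78, 96, 12, 59, 108, 71] for k=0..6.
Cycle type of π: 44×2 + 11×2 + 4 + 1; total 6 cycles.
n − c = 115 − 6 = 109; sign = (−1)^109 = -1.
The Jacobi symbol (72|115) = -1 (Zolotarev) agrees.

-1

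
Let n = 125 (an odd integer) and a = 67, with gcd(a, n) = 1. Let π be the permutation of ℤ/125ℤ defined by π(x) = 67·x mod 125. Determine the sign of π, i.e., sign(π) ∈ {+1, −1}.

Trace 22: π^k(22) = [22, 99, 8, 36, 37, 104, 93] for k=0..6.
4 cycles of lengths [100, 20, 4, 1].
sign(π) = (−1)^{n − #cycles} = (−1)^{125−4} = (−1)^121 = -1.
(67|125)_J = -1 (Zolotarev's lemma cross-check).

-1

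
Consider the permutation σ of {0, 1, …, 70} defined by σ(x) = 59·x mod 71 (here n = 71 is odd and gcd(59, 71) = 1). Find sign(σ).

-1

Trace 5: π^k(5) = [5, 11, 10, 22, 20, 44, 40] for k=0..6.
Cycle lengths of π_59 on ℤ/71ℤ: [70, 1]; 2 cycles in total.
n − c = 71 − 2 = 69; sign = (−1)^69 = -1.
Via Zolotarev, sign(π_{59}) = (59|71) = -1.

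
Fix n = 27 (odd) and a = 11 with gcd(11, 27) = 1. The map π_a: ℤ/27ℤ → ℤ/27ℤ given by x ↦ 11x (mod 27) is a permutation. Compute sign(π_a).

-1

Orbit of 8 under x↦11x: [8, 7, 23, 10, 2, 22, 26]… (length divides ord_27(11)).
Cycle lengths of π_11 on ℤ/27ℤ: [18, 6, 2, 1]; 4 cycles in total.
27 − 4 = 23 transpositions; sign(π) = (−1)^23 = -1.
Zolotarev: (11|27) = -1, matching the cycle-count sign.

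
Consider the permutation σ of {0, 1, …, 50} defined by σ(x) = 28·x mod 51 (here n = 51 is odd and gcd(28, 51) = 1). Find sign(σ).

Start at x=46: 46 → 13 → 7 → 43 → 31 → 1 → 28 → … (one orbit).
Decompose π into cycles: lengths [16, 16, 16, 1, 1, 1] (6 cycles, including the fixed point 0).
51 − 6 = 45 transpositions; sign(π) = (−1)^45 = -1.

-1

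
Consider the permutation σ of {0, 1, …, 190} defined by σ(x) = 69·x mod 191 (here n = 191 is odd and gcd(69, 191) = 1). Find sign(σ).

+1

Orbit of 25 under x↦69x: [25, 6, 32, 107, 125, 30, 160]… (length divides ord_191(69)).
Cycle type of π: 19×10 + 1; total 11 cycles.
11 cycles on 191: each ℓ→(−1)^(ℓ−1), product (−1)^180 = +1.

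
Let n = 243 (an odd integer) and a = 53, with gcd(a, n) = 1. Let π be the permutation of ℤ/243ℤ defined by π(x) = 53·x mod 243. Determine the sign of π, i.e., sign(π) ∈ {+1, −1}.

-1

Start at x=161: 161 → 28 → 26 → 163 → 134 → 55 → 242 → … (one orbit).
The orbit structure of x ↦ 53x mod 243: 32 orbits of sizes [18, 18, 18, 18, 18, 18, 18, 18, 18, 6, 6, 6, 6, 6, 6, 6, 6, 6, 2, 2, 2, 2, 2, 2, 2, 2, 2, 2, 2, 2, 2, 1].
sign(π) = (−1)^{n − #cycles} = (−1)^{243−32} = (−1)^211 = -1.
(53|243)_J = -1 (Zolotarev's lemma cross-check).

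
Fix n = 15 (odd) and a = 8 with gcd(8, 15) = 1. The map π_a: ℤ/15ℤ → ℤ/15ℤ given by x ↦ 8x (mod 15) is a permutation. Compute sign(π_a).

Trace 4: π^k(4) = [4, 2, 1, 8] for k=0..3.
5 cycles of lengths [4, 4, 4, 2, 1].
Σ(ℓ_i−1) = 15−5 = 10; sign = (−1)^10 = +1.

+1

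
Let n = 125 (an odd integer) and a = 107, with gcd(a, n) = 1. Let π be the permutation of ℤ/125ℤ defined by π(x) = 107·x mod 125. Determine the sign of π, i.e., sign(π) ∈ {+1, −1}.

-1

Trace 26: π^k(26) = [26, 32, 49, 118, 1, 107, 74] for k=0..6.
Cycle type of π: 20×5 + 4×6 + 1; total 12 cycles.
With 12 cycles on 125 points, sign = (−1)^{125−12} = -1.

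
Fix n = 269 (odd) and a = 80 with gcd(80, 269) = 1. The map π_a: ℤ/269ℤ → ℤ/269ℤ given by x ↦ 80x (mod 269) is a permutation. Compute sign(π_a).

+1

Trace 220: π^k(220) = [220, 115, 54, 16, 204, 180, 143] for k=0..6.
Decompose π into cycles: lengths [67, 67, 67, 67, 1] (5 cycles, including the fixed point 0).
5 cycles on 269: each ℓ→(−1)^(ℓ−1), product (−1)^264 = +1.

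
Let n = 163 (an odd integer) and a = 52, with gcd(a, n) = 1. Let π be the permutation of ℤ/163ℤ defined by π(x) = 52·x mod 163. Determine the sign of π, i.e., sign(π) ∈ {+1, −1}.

-1

Start at x=107: 107 → 22 → 3 → 156 → 125 → 143 → 101 → … (one orbit).
Cycle lengths of π_52 on ℤ/163ℤ: [162, 1]; 2 cycles in total.
163 − 2 = 161 transpositions; sign(π) = (−1)^161 = -1.
Via Zolotarev, sign(π_{52}) = (52|163) = -1.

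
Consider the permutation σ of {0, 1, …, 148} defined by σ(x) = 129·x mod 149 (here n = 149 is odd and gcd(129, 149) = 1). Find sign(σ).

Orbit of 46 under x↦129x: [46, 123, 73, 30, 145, 80, 39]… (length divides ord_149(129)).
The orbit structure of x ↦ 129x mod 149: 5 orbits of sizes [37, 37, 37, 37, 1].
5 cycles on 149: each ℓ→(−1)^(ℓ−1), product (−1)^144 = +1.
(129|149)_J = +1 (Zolotarev's lemma cross-check).

+1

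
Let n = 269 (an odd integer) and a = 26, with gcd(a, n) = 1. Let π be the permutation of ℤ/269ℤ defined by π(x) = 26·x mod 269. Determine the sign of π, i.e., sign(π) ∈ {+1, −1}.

-1

Trace 169: π^k(169) = [169, 90, 188, 46, 120, 161, 151] for k=0..6.
π_26 has 2 disjoint cycles with lengths [268, 1] on {0,…,268}.
n − c = 269 − 2 = 267; sign = (−1)^267 = -1.
Via Zolotarev, sign(π_{26}) = (26|269) = -1.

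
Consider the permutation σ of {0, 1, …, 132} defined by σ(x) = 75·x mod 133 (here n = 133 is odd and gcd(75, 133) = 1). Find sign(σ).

Trace 75: π^k(75) = [75, 39, 132, 58, 94, 1] for k=0..5.
Cycle type of π: 6×19 + 2×9 + 1; total 29 cycles.
133 − 29 = 104 transpositions; sign(π) = (−1)^104 = +1.
(75|133)_J = +1 (Zolotarev's lemma cross-check).

+1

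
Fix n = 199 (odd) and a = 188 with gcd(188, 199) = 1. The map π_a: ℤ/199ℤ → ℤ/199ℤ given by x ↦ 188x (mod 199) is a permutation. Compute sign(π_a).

Start at x=114: 114 → 139 → 63 → 103 → 61 → 125 → 18 → … (one orbit).
The orbit structure of x ↦ 188x mod 199: 19 orbits of sizes [11, 11, 11, 11, 11, 11, 11, 11, 11, 11, 11, 11, 11, 11, 11, 11, 11, 11, 1].
19 cycles on 199: each ℓ→(−1)^(ℓ−1), product (−1)^180 = +1.

+1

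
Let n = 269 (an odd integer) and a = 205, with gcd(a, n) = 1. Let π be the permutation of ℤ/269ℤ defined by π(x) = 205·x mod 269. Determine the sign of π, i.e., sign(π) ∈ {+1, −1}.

Start at x=67: 67 → 16 → 52 → 169 → 213 → 87 → 81 → … (one orbit).
Cycle lengths of π_205 on ℤ/269ℤ: [67, 67, 67, 67, 1]; 5 cycles in total.
n − c = 269 − 5 = 264; sign = (−1)^264 = +1.

+1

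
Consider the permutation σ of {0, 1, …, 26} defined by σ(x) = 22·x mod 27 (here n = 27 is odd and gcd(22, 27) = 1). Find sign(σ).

+1

Start at x=1: 1 → 22 → 25 → 10 → 4 → 7 → 19 → … (one orbit).
7 cycles of lengths [9, 9, 3, 3, 1, 1, 1].
n − c = 27 − 7 = 20; sign = (−1)^20 = +1.
The Jacobi symbol (22|27) = +1 (Zolotarev) agrees.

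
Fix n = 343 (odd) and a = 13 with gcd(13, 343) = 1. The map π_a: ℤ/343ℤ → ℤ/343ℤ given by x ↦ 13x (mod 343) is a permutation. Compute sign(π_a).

Orbit of 258 under x↦13x: [258, 267, 41, 190, 69, 211, 342]… (length divides ord_343(13)).
Cycle lengths of π_13 on ℤ/343ℤ: [98, 98, 98, 14, 14, 14, 2, 2, 2, 1]; 10 cycles in total.
With 10 cycles on 343 points, sign = (−1)^{343−10} = -1.
The Jacobi symbol (13|343) = -1 (Zolotarev) agrees.

-1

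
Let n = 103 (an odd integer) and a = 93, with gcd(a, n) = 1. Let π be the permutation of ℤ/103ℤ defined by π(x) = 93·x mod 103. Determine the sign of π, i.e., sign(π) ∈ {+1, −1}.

+1

Trace 66: π^k(66) = [66, 61, 8, 23, 79, 34, 72] for k=0..6.
Cycle lengths of π_93 on ℤ/103ℤ: [17, 17, 17, 17, 17, 17, 1]; 7 cycles in total.
n − c = 103 − 7 = 96; sign = (−1)^96 = +1.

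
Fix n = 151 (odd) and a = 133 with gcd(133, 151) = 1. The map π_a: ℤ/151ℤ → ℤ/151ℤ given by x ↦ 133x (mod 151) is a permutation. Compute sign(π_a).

-1

Trace 7: π^k(7) = [7, 25, 3, 97, 66, 20, 93] for k=0..6.
Decompose π into cycles: lengths [150, 1] (2 cycles, including the fixed point 0).
n − c = 151 − 2 = 149; sign = (−1)^149 = -1.
Zolotarev: (133|151) = -1, matching the cycle-count sign.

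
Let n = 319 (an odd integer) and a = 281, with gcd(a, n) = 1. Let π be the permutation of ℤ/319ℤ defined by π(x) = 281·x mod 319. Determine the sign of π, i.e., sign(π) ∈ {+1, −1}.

Orbit of 45 under x↦281x: [45, 204, 223, 139, 141, 65, 82]… (length divides ord_319(281)).
Cycle type of π: 70×4 + 10 + 7×4 + 1; total 10 cycles.
319 − 10 = 309 transpositions; sign(π) = (−1)^309 = -1.
Check: (281/319) = -1 by Zolotarev.

-1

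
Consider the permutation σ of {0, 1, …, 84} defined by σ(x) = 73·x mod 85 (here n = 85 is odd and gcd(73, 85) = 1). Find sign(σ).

Trace 21: π^k(21) = [21, 3, 49, 7, 1, 73, 59] for k=0..6.
π_73 has 7 disjoint cycles with lengths [16, 16, 16, 16, 16, 4, 1] on {0,…,84}.
Σ(ℓ_i−1) = 85−7 = 78; sign = (−1)^78 = +1.
Check: (73/85) = +1 by Zolotarev.

+1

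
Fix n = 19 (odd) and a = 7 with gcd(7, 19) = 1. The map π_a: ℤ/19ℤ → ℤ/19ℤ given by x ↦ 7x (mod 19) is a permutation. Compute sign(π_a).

+1

Start at x=7: 7 → 11 → 1 → 7 (one orbit).
The orbit structure of x ↦ 7x mod 19: 7 orbits of sizes [3, 3, 3, 3, 3, 3, 1].
With 7 cycles on 19 points, sign = (−1)^{19−7} = +1.
The Jacobi symbol (7|19) = +1 (Zolotarev) agrees.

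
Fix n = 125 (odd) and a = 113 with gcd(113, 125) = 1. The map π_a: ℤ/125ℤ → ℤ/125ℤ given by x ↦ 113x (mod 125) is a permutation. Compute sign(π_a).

-1

Start at x=2: 2 → 101 → 38 → 44 → 97 → 86 → 93 → … (one orbit).
Cycle lengths of π_113 on ℤ/125ℤ: [100, 20, 4, 1]; 4 cycles in total.
With 4 cycles on 125 points, sign = (−1)^{125−4} = -1.
Check: (113/125) = -1 by Zolotarev.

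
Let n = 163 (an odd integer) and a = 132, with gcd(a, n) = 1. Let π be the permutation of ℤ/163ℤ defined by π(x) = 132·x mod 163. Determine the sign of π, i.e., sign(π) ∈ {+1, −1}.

Trace 115: π^k(115) = [115, 21, 1, 132, 146, 38, 126] for k=0..6.
Decompose π into cycles: lengths [27, 27, 27, 27, 27, 27, 1] (7 cycles, including the fixed point 0).
7 cycles on 163: each ℓ→(−1)^(ℓ−1), product (−1)^156 = +1.
Check: (132/163) = +1 by Zolotarev.

+1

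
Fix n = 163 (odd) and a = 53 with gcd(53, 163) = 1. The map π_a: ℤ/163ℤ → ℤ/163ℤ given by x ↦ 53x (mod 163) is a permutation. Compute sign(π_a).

Start at x=133: 133 → 40 → 1 → 53 → 38 → 58 → 140 → … (one orbit).
The orbit structure of x ↦ 53x mod 163: 19 orbits of sizes [9, 9, 9, 9, 9, 9, 9, 9, 9, 9, 9, 9, 9, 9, 9, 9, 9, 9, 1].
n − c = 163 − 19 = 144; sign = (−1)^144 = +1.
Zolotarev: (53|163) = +1, matching the cycle-count sign.

+1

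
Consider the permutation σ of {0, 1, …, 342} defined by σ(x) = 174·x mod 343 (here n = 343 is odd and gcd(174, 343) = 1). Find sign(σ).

Trace 223: π^k(223) = [223, 43, 279, 183, 286, 29, 244] for k=0..6.
Decompose π into cycles: lengths [98, 98, 98, 14, 14, 14, 2, 2, 2, 1] (10 cycles, including the fixed point 0).
Σ(ℓ_i−1) = 343−10 = 333; sign = (−1)^333 = -1.
Zolotarev: (174|343) = -1, matching the cycle-count sign.

-1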